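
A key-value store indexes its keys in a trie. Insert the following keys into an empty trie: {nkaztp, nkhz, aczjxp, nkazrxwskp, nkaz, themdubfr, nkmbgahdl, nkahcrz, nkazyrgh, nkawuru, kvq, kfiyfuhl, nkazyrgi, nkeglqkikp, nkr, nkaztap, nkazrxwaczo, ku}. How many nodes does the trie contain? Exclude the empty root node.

For each word, the new-node count is its length minus the longest prefix already in the trie:
  "nkaztp" → 6 new (n, k, a, z, t, p)
  "nkhz" → prefix "nk" already present; 2 new (h, z)
  "aczjxp" → 6 new (a, c, z, j, x, p)
  "nkazrxwskp" → prefix "nkaz" already present; 6 new (r, x, w, s, k, p)
  "nkaz" → prefix "nkaz" already present; 0 new (none)
  "themdubfr" → 9 new (t, h, e, m, d, u, b, f, r)
  "nkmbgahdl" → prefix "nk" already present; 7 new (m, b, g, a, h, d, l)
  "nkahcrz" → prefix "nka" already present; 4 new (h, c, r, z)
  "nkazyrgh" → prefix "nkaz" already present; 4 new (y, r, g, h)
  "nkawuru" → prefix "nka" already present; 4 new (w, u, r, u)
  "kvq" → 3 new (k, v, q)
  "kfiyfuhl" → prefix "k" already present; 7 new (f, i, y, f, u, h, l)
  "nkazyrgi" → prefix "nkazyrg" already present; 1 new (i)
  "nkeglqkikp" → prefix "nk" already present; 8 new (e, g, l, q, k, i, k, p)
  "nkr" → prefix "nk" already present; 1 new (r)
  "nkaztap" → prefix "nkazt" already present; 2 new (a, p)
  "nkazrxwaczo" → prefix "nkazrxw" already present; 4 new (a, c, z, o)
  "ku" → prefix "k" already present; 1 new (u)
Total nodes = 6 + 2 + 6 + 6 + 0 + 9 + 7 + 4 + 4 + 4 + 3 + 7 + 1 + 8 + 1 + 2 + 4 + 1 = 75

75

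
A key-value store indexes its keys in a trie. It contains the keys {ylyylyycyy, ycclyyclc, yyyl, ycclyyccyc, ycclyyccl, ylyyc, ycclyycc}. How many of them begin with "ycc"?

Traverse to the node for "ycc", then collect every word in that subtree.
Words under "ycc": ycclyycc, ycclyyccl, ycclyyccyc, ycclyyclc
Count: 4

4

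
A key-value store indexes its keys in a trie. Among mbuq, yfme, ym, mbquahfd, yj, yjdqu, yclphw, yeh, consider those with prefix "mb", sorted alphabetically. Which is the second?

mbuq

DFS of the "mb" subtree visits, in order: "mbquahfd", "mbuq"
Position 2: mbuq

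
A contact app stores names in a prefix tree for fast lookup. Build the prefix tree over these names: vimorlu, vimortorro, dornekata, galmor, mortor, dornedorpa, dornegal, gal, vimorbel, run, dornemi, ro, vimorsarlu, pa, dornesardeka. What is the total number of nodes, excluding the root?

64

Insert word by word; a character creates a node only if that edge doesn't already exist:
  "vimorlu" → 7 new (v, i, m, o, r, l, u)
  "vimortorro" → prefix "vimor" already present; 5 new (t, o, r, r, o)
  "dornekata" → 9 new (d, o, r, n, e, k, a, t, a)
  "galmor" → 6 new (g, a, l, m, o, r)
  "mortor" → 6 new (m, o, r, t, o, r)
  "dornedorpa" → prefix "dorne" already present; 5 new (d, o, r, p, a)
  "dornegal" → prefix "dorne" already present; 3 new (g, a, l)
  "gal" → prefix "gal" already present; 0 new (none)
  "vimorbel" → prefix "vimor" already present; 3 new (b, e, l)
  "run" → 3 new (r, u, n)
  "dornemi" → prefix "dorne" already present; 2 new (m, i)
  "ro" → prefix "r" already present; 1 new (o)
  "vimorsarlu" → prefix "vimor" already present; 5 new (s, a, r, l, u)
  "pa" → 2 new (p, a)
  "dornesardeka" → prefix "dorne" already present; 7 new (s, a, r, d, e, k, a)
Total nodes = 7 + 5 + 9 + 6 + 6 + 5 + 3 + 0 + 3 + 3 + 2 + 1 + 5 + 2 + 7 = 64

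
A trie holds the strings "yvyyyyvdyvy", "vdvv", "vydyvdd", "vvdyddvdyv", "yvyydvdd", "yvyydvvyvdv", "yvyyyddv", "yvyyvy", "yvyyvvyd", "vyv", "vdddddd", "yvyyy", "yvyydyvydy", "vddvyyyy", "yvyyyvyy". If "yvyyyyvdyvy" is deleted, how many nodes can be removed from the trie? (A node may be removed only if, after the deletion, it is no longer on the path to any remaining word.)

6

A node on "yvyyyyvdyvy"'s path can go only if nothing else ends at it or branches off below it.
The suffix "yvdyvy" (6 nodes) is used only by "yvyyyyvdyvy"; the node for "yvyyy" still has the child "d", so pruning stops there.
Nodes removed: 6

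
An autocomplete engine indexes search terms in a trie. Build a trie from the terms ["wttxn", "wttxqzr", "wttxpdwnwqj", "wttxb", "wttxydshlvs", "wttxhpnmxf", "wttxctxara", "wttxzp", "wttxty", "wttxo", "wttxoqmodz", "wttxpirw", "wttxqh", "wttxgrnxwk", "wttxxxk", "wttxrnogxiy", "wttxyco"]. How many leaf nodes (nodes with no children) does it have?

16

A leaf is a node with no children — equivalently, the end of a word that is not a proper prefix of any other stored word.
Those words: "wttxb", "wttxctxara", "wttxgrnxwk", "wttxhpnmxf", "wttxn", "wttxoqmodz", "wttxpdwnwqj", "wttxpirw", "wttxqh", "wttxqzr", "wttxrnogxiy", "wttxty", "wttxxxk", "wttxyco", "wttxydshlvs", "wttxzp"
Leaf count: 16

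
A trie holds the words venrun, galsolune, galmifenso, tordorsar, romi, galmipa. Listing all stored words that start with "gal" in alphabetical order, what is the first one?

galmifenso

DFS of the "gal" subtree visits, in order: "galmifenso", "galmipa", "galsolune"
The 1st is galmifenso.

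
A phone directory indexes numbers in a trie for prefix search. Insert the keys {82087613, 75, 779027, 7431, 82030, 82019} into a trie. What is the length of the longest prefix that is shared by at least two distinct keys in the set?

3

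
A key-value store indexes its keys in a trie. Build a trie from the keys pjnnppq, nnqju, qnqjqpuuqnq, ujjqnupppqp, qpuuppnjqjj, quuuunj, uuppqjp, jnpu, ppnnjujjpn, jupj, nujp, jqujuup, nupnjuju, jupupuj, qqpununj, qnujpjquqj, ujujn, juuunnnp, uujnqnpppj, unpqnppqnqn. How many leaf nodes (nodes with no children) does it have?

Leaves are exactly the stored words that no other stored word extends.
Those words: "jnpu", "jqujuup", "jupj", "jupupuj", "juuunnnp", "nnqju", "nujp", "nupnjuju", "pjnnppq", "ppnnjujjpn", "qnqjqpuuqnq", "qnujpjquqj", "qpuuppnjqjj", "qqpununj", "quuuunj", "ujjqnupppqp", "ujujn", "unpqnppqnqn", "uujnqnpppj", "uuppqjp"
Leaf count: 20

20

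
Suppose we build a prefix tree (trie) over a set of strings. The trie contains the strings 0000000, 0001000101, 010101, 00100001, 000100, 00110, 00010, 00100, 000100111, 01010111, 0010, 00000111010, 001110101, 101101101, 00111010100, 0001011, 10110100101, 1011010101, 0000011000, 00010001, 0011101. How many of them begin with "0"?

18

Walk to "0"; the words in its subtree are exactly those with that prefix.
Matches: "0000000", "0000011000", "00000111010", "00010", "000100", "00010001", "0001000101", "000100111", "0001011", "0010", "00100", "00100001", "00110", "0011101", "001110101", "00111010100", "010101", "01010111"
Count: 18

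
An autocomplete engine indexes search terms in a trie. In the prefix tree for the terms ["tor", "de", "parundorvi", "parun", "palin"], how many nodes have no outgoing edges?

4

A leaf is a node with no children — equivalently, the end of a word that is not a proper prefix of any other stored word.
Those words: "de", "palin", "parundorvi", "tor"
Leaf count: 4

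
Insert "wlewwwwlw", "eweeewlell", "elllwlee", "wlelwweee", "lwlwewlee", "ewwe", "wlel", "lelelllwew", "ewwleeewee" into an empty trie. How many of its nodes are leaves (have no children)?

8

Leaves are exactly the stored words that no other stored word extends.
Those words: "elllwlee", "eweeewlell", "ewwe", "ewwleeewee", "lelelllwew", "lwlwewlee", "wlelwweee", "wlewwwwlw"
Leaf count: 8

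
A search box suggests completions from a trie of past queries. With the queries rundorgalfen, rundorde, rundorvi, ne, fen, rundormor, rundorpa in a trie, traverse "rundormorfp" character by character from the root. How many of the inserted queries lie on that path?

1

Traverse "rundormorfp" character by character; count nodes along the way that are marked as word ends.
Prefixes of the query that are stored words: "rundormor"
Count: 1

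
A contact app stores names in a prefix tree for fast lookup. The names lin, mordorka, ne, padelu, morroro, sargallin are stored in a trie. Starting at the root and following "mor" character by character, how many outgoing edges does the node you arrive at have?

Walk "mor" from the root, arriving at one node.
Characters that immediately follow "mor" among the stored strings: {d, r}.
That node has 2 child edges.

2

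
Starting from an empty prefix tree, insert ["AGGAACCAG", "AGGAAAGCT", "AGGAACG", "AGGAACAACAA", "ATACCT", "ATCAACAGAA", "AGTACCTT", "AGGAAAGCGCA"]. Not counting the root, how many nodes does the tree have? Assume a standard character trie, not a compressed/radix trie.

41

Insert word by word; a character creates a node only if that edge doesn't already exist:
  "AGGAACCAG" → 9 new (A, G, G, A, A, C, C, A, G)
  "AGGAAAGCT" → prefix "AGGAA" already present; 4 new (A, G, C, T)
  "AGGAACG" → prefix "AGGAAC" already present; 1 new (G)
  "AGGAACAACAA" → prefix "AGGAAC" already present; 5 new (A, A, C, A, A)
  "ATACCT" → prefix "A" already present; 5 new (T, A, C, C, T)
  "ATCAACAGAA" → prefix "AT" already present; 8 new (C, A, A, C, A, G, A, A)
  "AGTACCTT" → prefix "AG" already present; 6 new (T, A, C, C, T, T)
  "AGGAAAGCGCA" → prefix "AGGAAAGC" already present; 3 new (G, C, A)
Total nodes = 9 + 4 + 1 + 5 + 5 + 8 + 6 + 3 = 41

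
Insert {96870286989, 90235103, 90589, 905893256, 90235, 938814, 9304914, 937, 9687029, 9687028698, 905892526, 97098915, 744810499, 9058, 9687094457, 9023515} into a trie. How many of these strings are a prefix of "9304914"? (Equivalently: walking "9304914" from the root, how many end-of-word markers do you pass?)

Check each prefix of "9304914" against the stored set — each match is an end-marker on the path.
Prefixes of the query that are stored words: "9304914"
Count: 1

1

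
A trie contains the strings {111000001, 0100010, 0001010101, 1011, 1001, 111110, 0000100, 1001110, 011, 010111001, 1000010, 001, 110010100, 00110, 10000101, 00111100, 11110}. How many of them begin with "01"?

Traverse to the node for "01", then collect every word in that subtree.
Words under "01": 0100010, 010111001, 011
Count: 3

3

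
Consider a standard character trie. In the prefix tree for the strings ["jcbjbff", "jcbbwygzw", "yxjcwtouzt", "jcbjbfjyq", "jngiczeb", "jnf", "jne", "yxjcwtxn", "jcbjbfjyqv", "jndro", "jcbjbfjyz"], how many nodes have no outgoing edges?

10

Leaves are exactly the stored words that no other stored word extends.
Those words: "jcbbwygzw", "jcbjbff", "jcbjbfjyqv", "jcbjbfjyz", "jndro", "jne", "jnf", "jngiczeb", "yxjcwtouzt", "yxjcwtxn"
Leaf count: 10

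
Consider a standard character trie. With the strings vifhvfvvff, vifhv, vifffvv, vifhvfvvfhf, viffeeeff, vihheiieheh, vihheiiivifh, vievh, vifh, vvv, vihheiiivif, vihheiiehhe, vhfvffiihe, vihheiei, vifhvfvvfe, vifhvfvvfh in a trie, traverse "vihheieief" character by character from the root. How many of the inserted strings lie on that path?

1

Walk "vihheieief" from the root; an end-of-word marker is hit whenever a stored word is a prefix of "vihheieief".
Prefixes of the query that are stored words: "vihheiei"
Count: 1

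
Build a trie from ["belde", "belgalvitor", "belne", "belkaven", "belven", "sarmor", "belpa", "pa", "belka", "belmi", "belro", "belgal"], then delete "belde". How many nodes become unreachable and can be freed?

Walk "belde" from the leaf back toward the root, removing each node that no remaining word uses.
The suffix "de" (2 nodes) is used only by "belde"; the node for "bel" still has the child "g", so pruning stops there.
Nodes removed: 2

2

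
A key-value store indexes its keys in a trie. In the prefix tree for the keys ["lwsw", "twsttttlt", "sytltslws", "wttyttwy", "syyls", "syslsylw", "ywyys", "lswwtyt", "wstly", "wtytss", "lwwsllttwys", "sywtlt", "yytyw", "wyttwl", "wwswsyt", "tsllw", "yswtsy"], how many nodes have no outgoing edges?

17

Leaves are exactly the stored words that no other stored word extends.
Those words: "lswwtyt", "lwsw", "lwwsllttwys", "syslsylw", "sytltslws", "sywtlt", "syyls", "tsllw", "twsttttlt", "wstly", "wttyttwy", "wtytss", "wwswsyt", "wyttwl", "yswtsy", "ywyys", "yytyw"
Leaf count: 17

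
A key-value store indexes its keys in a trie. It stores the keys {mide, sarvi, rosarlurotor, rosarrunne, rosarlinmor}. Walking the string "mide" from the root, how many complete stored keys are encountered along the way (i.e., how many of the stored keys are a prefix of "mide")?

Check each prefix of "mide" against the stored set — each match is an end-marker on the path.
Prefixes of the query that are stored words: "mide"
Count: 1

1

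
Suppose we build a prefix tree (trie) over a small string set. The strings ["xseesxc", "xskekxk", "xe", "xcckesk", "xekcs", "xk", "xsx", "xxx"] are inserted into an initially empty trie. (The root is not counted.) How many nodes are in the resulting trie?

26

Insert word by word; a character creates a node only if that edge doesn't already exist:
  "xseesxc" → 7 new (x, s, e, e, s, x, c)
  "xskekxk" → prefix "xs" already present; 5 new (k, e, k, x, k)
  "xe" → prefix "x" already present; 1 new (e)
  "xcckesk" → prefix "x" already present; 6 new (c, c, k, e, s, k)
  "xekcs" → prefix "xe" already present; 3 new (k, c, s)
  "xk" → prefix "x" already present; 1 new (k)
  "xsx" → prefix "xs" already present; 1 new (x)
  "xxx" → prefix "x" already present; 2 new (x, x)
Total nodes = 7 + 5 + 1 + 6 + 3 + 1 + 1 + 2 = 26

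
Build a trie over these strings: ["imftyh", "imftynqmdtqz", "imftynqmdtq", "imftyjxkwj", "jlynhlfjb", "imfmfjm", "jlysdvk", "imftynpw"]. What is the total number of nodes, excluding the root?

For each word, the new-node count is its length minus the longest prefix already in the trie:
  "imftyh" → 6 new (i, m, f, t, y, h)
  "imftynqmdtqz" → prefix "imfty" already present; 7 new (n, q, m, d, t, q, z)
  "imftynqmdtq" → prefix "imftynqmdtq" already present; 0 new (none)
  "imftyjxkwj" → prefix "imfty" already present; 5 new (j, x, k, w, j)
  "jlynhlfjb" → 9 new (j, l, y, n, h, l, f, j, b)
  "imfmfjm" → prefix "imf" already present; 4 new (m, f, j, m)
  "jlysdvk" → prefix "jly" already present; 4 new (s, d, v, k)
  "imftynpw" → prefix "imftyn" already present; 2 new (p, w)
Total nodes = 6 + 7 + 0 + 5 + 9 + 4 + 4 + 2 = 37

37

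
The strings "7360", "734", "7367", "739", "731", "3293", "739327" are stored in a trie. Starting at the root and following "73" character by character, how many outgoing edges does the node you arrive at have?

4

The children of the "73" node are the distinct next characters among strings starting with "73".
Characters that immediately follow "73" among the stored strings: {1, 4, 6, 9}.
That node has 4 child edges.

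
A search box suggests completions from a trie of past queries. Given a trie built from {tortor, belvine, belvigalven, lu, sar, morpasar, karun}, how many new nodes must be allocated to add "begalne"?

5

The longest prefix of "begalne" already in the trie is "be" (length 2).
So 7 − 2 = 5 new nodes.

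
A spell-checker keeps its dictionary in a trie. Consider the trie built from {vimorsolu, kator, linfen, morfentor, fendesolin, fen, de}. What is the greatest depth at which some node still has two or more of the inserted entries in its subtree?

The deepest shared node is where two words last agree before diverging.
"fen" and "fendesolin" agree on "fen" (3 characters) before diverging; nothing deeper is shared.
Longest shared-prefix length: 3

3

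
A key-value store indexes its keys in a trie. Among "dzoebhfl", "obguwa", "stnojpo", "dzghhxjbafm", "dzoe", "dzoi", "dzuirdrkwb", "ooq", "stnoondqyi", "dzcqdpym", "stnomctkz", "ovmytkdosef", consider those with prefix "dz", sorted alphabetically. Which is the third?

dzoe

Filter for "dz…" and sort: "dzcqdpym", "dzghhxjbafm", "dzoe", "dzoebhfl", "dzoi", "dzuirdrkwb"
The 3rd is dzoe.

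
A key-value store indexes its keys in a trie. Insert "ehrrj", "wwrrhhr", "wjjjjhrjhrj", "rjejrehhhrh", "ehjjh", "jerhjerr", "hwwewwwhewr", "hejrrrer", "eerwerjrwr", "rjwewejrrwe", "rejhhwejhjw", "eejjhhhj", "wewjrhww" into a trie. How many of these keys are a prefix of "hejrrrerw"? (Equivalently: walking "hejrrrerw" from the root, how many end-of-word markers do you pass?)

Traverse "hejrrrerw" character by character; count nodes along the way that are marked as word ends.
Prefixes of the query that are stored words: "hejrrrer"
Count: 1

1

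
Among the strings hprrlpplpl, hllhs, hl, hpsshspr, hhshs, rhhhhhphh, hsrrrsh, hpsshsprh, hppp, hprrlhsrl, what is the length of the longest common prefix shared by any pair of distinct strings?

8

The deepest shared node is where two words last agree before diverging.
e.g. "hpsshspr" and "hpsshsprh" share the prefix "hpsshspr" of length 8; no pair shares a longer one.
Longest shared-prefix length: 8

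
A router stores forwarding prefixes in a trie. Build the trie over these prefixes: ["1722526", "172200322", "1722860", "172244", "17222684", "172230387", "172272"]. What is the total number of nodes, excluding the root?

Count nodes per top-level branch (shared prefixes stored once):
  '1'-branch (172200322, 17222684, 172230387, 172244, 1722526, 172272, 1722860): 28 nodes
Sum: 28

28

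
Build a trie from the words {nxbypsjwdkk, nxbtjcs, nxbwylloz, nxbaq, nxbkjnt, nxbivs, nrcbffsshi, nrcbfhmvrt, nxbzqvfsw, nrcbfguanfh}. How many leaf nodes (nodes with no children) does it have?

Leaves are exactly the stored words that no other stored word extends.
Those words: "nrcbffsshi", "nrcbfguanfh", "nrcbfhmvrt", "nxbaq", "nxbivs", "nxbkjnt", "nxbtjcs", "nxbwylloz", "nxbypsjwdkk", "nxbzqvfsw"
Leaf count: 10

10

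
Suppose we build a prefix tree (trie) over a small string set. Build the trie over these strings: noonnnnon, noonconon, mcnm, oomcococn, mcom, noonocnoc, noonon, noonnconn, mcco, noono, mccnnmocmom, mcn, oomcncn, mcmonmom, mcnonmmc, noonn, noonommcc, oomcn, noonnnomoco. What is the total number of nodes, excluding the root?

Insert word by word; a character creates a node only if that edge doesn't already exist:
  "noonnnnon" → 9 new (n, o, o, n, n, n, n, o, n)
  "noonconon" → prefix "noon" already present; 5 new (c, o, n, o, n)
  "mcnm" → 4 new (m, c, n, m)
  "oomcococn" → 9 new (o, o, m, c, o, c, o, c, n)
  "mcom" → prefix "mc" already present; 2 new (o, m)
  "noonocnoc" → prefix "noon" already present; 5 new (o, c, n, o, c)
  "noonon" → prefix "noono" already present; 1 new (n)
  "noonnconn" → prefix "noonn" already present; 4 new (c, o, n, n)
  "mcco" → prefix "mc" already present; 2 new (c, o)
  "noono" → prefix "noono" already present; 0 new (none)
  "mccnnmocmom" → prefix "mcc" already present; 8 new (n, n, m, o, c, m, o, m)
  "mcn" → prefix "mcn" already present; 0 new (none)
  "oomcncn" → prefix "oomc" already present; 3 new (n, c, n)
  "mcmonmom" → prefix "mc" already present; 6 new (m, o, n, m, o, m)
  "mcnonmmc" → prefix "mcn" already present; 5 new (o, n, m, m, c)
  "noonn" → prefix "noonn" already present; 0 new (none)
  "noonommcc" → prefix "noono" already present; 4 new (m, m, c, c)
  "oomcn" → prefix "oomcn" already present; 0 new (none)
  "noonnnomoco" → prefix "noonnn" already present; 5 new (o, m, o, c, o)
Total nodes = 9 + 5 + 4 + 9 + 2 + 5 + 1 + 4 + 2 + 0 + 8 + 0 + 3 + 6 + 5 + 0 + 4 + 0 + 5 = 72

72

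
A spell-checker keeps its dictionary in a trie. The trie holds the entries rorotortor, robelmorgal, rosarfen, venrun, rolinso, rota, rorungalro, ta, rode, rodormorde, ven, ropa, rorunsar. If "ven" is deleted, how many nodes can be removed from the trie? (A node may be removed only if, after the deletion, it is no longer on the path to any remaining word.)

Walk "ven" from the leaf back toward the root, removing each node that no remaining word uses.
Every node on "ven" is still needed (e.g. by "venrun"), so nothing is freed.
Nodes removed: 0

0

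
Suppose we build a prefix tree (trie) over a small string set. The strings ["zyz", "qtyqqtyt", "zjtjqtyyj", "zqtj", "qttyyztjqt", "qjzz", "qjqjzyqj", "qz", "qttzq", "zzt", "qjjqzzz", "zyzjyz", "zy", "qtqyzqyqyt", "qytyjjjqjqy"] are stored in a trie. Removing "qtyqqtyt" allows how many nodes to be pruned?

Walk "qtyqqtyt" from the leaf back toward the root, removing each node that no remaining word uses.
The suffix "yqqtyt" (6 nodes) is used only by "qtyqqtyt"; the node for "qt" still has the child "t", so pruning stops there.
Nodes removed: 6

6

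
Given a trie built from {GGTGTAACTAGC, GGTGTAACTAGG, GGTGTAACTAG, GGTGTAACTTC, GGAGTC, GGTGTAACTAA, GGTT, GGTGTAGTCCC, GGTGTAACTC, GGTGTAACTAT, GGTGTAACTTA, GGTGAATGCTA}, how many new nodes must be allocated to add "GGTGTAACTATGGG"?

3

"GGTGTAACTAT" is already a path in the trie; the remaining "GGG" must be added.
New nodes needed: |"GGTGTAACTATGGG"| − 11 = 14 − 11 = 3.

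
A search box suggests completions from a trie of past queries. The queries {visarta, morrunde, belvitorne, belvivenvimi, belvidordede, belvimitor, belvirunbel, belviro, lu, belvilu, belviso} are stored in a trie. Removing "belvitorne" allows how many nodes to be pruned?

5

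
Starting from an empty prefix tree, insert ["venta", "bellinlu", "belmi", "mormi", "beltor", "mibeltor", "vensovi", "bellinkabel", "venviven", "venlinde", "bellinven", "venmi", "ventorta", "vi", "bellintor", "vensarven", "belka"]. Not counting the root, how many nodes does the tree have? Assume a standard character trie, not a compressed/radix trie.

69

For each word, the new-node count is its length minus the longest prefix already in the trie:
  "venta" → 5 new (v, e, n, t, a)
  "bellinlu" → 8 new (b, e, l, l, i, n, l, u)
  "belmi" → prefix "bel" already present; 2 new (m, i)
  "mormi" → 5 new (m, o, r, m, i)
  "beltor" → prefix "bel" already present; 3 new (t, o, r)
  "mibeltor" → prefix "m" already present; 7 new (i, b, e, l, t, o, r)
  "vensovi" → prefix "ven" already present; 4 new (s, o, v, i)
  "bellinkabel" → prefix "bellin" already present; 5 new (k, a, b, e, l)
  "venviven" → prefix "ven" already present; 5 new (v, i, v, e, n)
  "venlinde" → prefix "ven" already present; 5 new (l, i, n, d, e)
  "bellinven" → prefix "bellin" already present; 3 new (v, e, n)
  "venmi" → prefix "ven" already present; 2 new (m, i)
  "ventorta" → prefix "vent" already present; 4 new (o, r, t, a)
  "vi" → prefix "v" already present; 1 new (i)
  "bellintor" → prefix "bellin" already present; 3 new (t, o, r)
  "vensarven" → prefix "vens" already present; 5 new (a, r, v, e, n)
  "belka" → prefix "bel" already present; 2 new (k, a)
Total nodes = 5 + 8 + 2 + 5 + 3 + 7 + 4 + 5 + 5 + 5 + 3 + 2 + 4 + 1 + 3 + 5 + 2 = 69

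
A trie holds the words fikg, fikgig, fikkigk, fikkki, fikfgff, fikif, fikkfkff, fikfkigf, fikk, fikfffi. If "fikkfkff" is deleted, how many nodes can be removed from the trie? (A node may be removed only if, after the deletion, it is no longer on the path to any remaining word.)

A node on "fikkfkff"'s path can go only if nothing else ends at it or branches off below it.
The suffix "fkff" (4 nodes) is used only by "fikkfkff"; the node for "fikk" still has the child "i", so pruning stops there.
Nodes removed: 4

4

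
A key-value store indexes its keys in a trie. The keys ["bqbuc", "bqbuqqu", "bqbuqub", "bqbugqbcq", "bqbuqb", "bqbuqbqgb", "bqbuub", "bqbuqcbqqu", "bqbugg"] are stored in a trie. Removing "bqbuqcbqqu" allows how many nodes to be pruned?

A node on "bqbuqcbqqu"'s path can go only if nothing else ends at it or branches off below it.
The suffix "cbqqu" (5 nodes) is used only by "bqbuqcbqqu"; the node for "bqbuq" still has the child "q", so pruning stops there.
Nodes removed: 5

5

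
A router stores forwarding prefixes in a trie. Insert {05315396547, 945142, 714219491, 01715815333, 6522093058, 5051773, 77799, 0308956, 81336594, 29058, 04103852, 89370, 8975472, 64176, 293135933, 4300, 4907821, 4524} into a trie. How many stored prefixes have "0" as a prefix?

Walk to "0"; the words in its subtree are exactly those with that prefix.
Words under "0": 01715815333, 0308956, 04103852, 05315396547
Count: 4

4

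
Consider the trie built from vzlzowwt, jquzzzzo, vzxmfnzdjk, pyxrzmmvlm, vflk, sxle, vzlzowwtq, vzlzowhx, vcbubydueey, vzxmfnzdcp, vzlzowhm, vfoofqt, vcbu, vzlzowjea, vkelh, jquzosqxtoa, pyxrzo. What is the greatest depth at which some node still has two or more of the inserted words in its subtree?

Look for the deepest trie node that still has at least two words in its subtree.
"vzlzowwt" and "vzlzowwtq" agree on "vzlzowwt" (8 characters) before diverging; nothing deeper is shared.
Longest shared-prefix length: 8

8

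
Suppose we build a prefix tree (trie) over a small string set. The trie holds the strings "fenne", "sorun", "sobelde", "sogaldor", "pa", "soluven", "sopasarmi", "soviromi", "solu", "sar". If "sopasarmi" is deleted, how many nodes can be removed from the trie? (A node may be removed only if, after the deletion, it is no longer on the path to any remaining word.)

A node on "sopasarmi"'s path can go only if nothing else ends at it or branches off below it.
The suffix "pasarmi" (7 nodes) is used only by "sopasarmi"; the node for "so" still has the child "r", so pruning stops there.
Nodes removed: 7

7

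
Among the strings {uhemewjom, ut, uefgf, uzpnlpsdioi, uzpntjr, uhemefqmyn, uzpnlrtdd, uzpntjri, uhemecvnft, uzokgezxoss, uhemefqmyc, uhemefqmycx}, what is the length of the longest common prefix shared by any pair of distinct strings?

10

The deepest shared node is where two words last agree before diverging.
"uhemefqmyc" and "uhemefqmycx" agree on "uhemefqmyc" (10 characters) before diverging; nothing deeper is shared.
Longest shared-prefix length: 10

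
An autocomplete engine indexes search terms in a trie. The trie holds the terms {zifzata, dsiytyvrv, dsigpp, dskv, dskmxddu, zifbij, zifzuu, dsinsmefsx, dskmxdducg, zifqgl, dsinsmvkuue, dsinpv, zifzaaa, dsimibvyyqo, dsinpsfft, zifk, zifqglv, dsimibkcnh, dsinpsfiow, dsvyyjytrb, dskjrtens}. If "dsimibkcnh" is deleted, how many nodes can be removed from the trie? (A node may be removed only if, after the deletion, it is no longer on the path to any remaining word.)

4

After clearing the end-marker at "dsimibkcnh", prune upward until reaching a node still needed by another word.
The suffix "kcnh" (4 nodes) is used only by "dsimibkcnh"; the node for "dsimib" still has the child "v", so pruning stops there.
Nodes removed: 4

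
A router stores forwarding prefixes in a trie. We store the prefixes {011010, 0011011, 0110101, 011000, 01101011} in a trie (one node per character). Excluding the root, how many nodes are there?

Count nodes per top-level branch (shared prefixes stored once):
  '0'-branch (0011011, 011000, 011010, 0110101, 01101011): 16 nodes
Sum: 16

16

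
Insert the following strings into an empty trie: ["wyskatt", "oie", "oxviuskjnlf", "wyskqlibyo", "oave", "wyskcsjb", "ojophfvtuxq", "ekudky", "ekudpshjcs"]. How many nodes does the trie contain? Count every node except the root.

Trace insertions, counting only characters that open a new branch:
  "wyskatt" → 7 new (w, y, s, k, a, t, t)
  "oie" → 3 new (o, i, e)
  "oxviuskjnlf" → prefix "o" already present; 10 new (x, v, i, u, s, k, j, n, l, f)
  "wyskqlibyo" → prefix "wysk" already present; 6 new (q, l, i, b, y, o)
  "oave" → prefix "o" already present; 3 new (a, v, e)
  "wyskcsjb" → prefix "wysk" already present; 4 new (c, s, j, b)
  "ojophfvtuxq" → prefix "o" already present; 10 new (j, o, p, h, f, v, t, u, x, q)
  "ekudky" → 6 new (e, k, u, d, k, y)
  "ekudpshjcs" → prefix "ekud" already present; 6 new (p, s, h, j, c, s)
Total nodes = 7 + 3 + 10 + 6 + 3 + 4 + 10 + 6 + 6 = 55

55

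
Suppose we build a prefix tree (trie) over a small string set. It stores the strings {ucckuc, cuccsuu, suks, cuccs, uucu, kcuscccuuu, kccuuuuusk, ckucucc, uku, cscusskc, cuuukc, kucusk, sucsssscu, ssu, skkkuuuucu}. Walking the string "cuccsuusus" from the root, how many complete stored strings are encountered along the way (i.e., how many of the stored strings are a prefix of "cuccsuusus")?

Check each prefix of "cuccsuusus" against the stored set — each match is an end-marker on the path.
Prefixes of the query that are stored words: "cuccs", "cuccsuu"
Count: 2

2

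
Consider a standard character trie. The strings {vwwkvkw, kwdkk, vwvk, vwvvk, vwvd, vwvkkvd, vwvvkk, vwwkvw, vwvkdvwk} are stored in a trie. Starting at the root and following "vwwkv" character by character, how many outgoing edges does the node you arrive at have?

2

Walk "vwwkv" from the root, arriving at one node.
Distinct next characters after "vwwkv": k, w.
That node has 2 child edges.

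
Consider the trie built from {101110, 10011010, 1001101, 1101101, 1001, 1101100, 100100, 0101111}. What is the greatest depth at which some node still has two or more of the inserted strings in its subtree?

The deepest shared node is where two words last agree before diverging.
"1001101" and "10011010" agree on "1001101" (7 characters) before diverging; nothing deeper is shared.
Longest shared-prefix length: 7

7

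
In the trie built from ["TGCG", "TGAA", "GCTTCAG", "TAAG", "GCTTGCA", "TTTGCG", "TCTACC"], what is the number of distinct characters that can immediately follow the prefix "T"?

4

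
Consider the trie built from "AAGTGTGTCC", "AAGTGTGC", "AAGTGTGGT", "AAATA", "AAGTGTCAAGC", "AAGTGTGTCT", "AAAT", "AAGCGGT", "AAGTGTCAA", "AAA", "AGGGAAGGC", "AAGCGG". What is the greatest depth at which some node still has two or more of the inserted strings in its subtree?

Equivalently: take the maximum, over all pairs, of their longest common prefix length.
e.g. "AAGTGTCAA" and "AAGTGTCAAGC" share the prefix "AAGTGTCAA" of length 9; no pair shares a longer one.
Longest shared-prefix length: 9

9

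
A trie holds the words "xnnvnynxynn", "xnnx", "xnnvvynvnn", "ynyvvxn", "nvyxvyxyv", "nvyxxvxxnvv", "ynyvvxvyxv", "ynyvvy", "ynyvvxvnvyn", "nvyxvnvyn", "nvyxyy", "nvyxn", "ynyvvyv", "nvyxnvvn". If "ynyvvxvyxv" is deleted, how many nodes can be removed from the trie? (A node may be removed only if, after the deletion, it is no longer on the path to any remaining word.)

After clearing the end-marker at "ynyvvxvyxv", prune upward until reaching a node still needed by another word.
The suffix "yxv" (3 nodes) is used only by "ynyvvxvyxv"; the node for "ynyvvxv" still has the child "n", so pruning stops there.
Nodes removed: 3

3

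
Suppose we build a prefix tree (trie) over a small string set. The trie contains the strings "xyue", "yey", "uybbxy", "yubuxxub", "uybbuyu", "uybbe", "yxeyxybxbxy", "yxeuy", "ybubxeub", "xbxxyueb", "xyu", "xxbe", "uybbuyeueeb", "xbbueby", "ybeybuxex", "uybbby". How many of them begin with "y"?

6

Traverse to the node for "y", then collect every word in that subtree.
Matches: "ybeybuxex", "ybubxeub", "yey", "yubuxxub", "yxeuy", "yxeyxybxbxy"
Count: 6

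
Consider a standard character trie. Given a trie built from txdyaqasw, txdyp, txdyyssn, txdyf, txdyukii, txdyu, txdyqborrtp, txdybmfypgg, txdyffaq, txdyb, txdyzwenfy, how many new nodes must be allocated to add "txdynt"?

2

"txdy" is already a path in the trie; the remaining "nt" must be added.
New nodes needed: |"txdynt"| − 4 = 6 − 4 = 2.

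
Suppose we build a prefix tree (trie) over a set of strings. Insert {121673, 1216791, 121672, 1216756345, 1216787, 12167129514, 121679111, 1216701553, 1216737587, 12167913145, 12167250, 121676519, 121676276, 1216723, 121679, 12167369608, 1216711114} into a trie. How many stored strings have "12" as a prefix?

Traverse to the node for "12", then collect every word in that subtree.
Matches: "1216701553", "1216711114", "12167129514", "121672", "1216723", "12167250", "121673", "12167369608", "1216737587", "1216756345", "121676276", "121676519", "1216787", "121679", "1216791", "121679111", "12167913145"
Count: 17

17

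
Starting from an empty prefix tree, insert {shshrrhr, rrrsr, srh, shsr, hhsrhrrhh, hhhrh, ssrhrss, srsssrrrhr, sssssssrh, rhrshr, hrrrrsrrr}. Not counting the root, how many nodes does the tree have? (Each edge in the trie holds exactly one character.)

62

For each word, the new-node count is its length minus the longest prefix already in the trie:
  "shshrrhr" → 8 new (s, h, s, h, r, r, h, r)
  "rrrsr" → 5 new (r, r, r, s, r)
  "srh" → prefix "s" already present; 2 new (r, h)
  "shsr" → prefix "shs" already present; 1 new (r)
  "hhsrhrrhh" → 9 new (h, h, s, r, h, r, r, h, h)
  "hhhrh" → prefix "hh" already present; 3 new (h, r, h)
  "ssrhrss" → prefix "s" already present; 6 new (s, r, h, r, s, s)
  "srsssrrrhr" → prefix "sr" already present; 8 new (s, s, s, r, r, r, h, r)
  "sssssssrh" → prefix "ss" already present; 7 new (s, s, s, s, s, r, h)
  "rhrshr" → prefix "r" already present; 5 new (h, r, s, h, r)
  "hrrrrsrrr" → prefix "h" already present; 8 new (r, r, r, r, s, r, r, r)
Total nodes = 8 + 5 + 2 + 1 + 9 + 3 + 6 + 8 + 7 + 5 + 8 = 62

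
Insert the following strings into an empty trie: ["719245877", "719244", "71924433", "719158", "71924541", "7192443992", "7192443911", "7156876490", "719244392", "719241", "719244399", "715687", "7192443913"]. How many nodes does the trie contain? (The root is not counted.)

33

For each word, the new-node count is its length minus the longest prefix already in the trie:
  "719245877" → 9 new (7, 1, 9, 2, 4, 5, 8, 7, 7)
  "719244" → prefix "71924" already present; 1 new (4)
  "71924433" → prefix "719244" already present; 2 new (3, 3)
  "719158" → prefix "719" already present; 3 new (1, 5, 8)
  "71924541" → prefix "719245" already present; 2 new (4, 1)
  "7192443992" → prefix "7192443" already present; 3 new (9, 9, 2)
  "7192443911" → prefix "71924439" already present; 2 new (1, 1)
  "7156876490" → prefix "71" already present; 8 new (5, 6, 8, 7, 6, 4, 9, 0)
  "719244392" → prefix "71924439" already present; 1 new (2)
  "719241" → prefix "71924" already present; 1 new (1)
  "719244399" → prefix "719244399" already present; 0 new (none)
  "715687" → prefix "715687" already present; 0 new (none)
  "7192443913" → prefix "719244391" already present; 1 new (3)
Total nodes = 9 + 1 + 2 + 3 + 2 + 3 + 2 + 8 + 1 + 1 + 0 + 0 + 1 = 33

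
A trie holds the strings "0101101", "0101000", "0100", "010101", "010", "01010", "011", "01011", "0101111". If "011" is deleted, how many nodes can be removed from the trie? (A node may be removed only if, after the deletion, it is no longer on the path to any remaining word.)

After clearing the end-marker at "011", prune upward until reaching a node still needed by another word.
The suffix "1" (1 node) is used only by "011"; the node for "01" still has the child "0", so pruning stops there.
Nodes removed: 1

1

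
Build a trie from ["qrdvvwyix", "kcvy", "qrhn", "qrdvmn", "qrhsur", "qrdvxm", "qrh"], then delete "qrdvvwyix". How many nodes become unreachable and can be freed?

5

After clearing the end-marker at "qrdvvwyix", prune upward until reaching a node still needed by another word.
The suffix "vwyix" (5 nodes) is used only by "qrdvvwyix"; the node for "qrdv" still has the child "m", so pruning stops there.
Nodes removed: 5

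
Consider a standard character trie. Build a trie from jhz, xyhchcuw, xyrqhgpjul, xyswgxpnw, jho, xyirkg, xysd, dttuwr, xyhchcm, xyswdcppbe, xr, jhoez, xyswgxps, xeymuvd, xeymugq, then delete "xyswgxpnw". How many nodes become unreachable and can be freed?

After clearing the end-marker at "xyswgxpnw", prune upward until reaching a node still needed by another word.
The suffix "nw" (2 nodes) is used only by "xyswgxpnw"; the node for "xyswgxp" still has the child "s", so pruning stops there.
Nodes removed: 2

2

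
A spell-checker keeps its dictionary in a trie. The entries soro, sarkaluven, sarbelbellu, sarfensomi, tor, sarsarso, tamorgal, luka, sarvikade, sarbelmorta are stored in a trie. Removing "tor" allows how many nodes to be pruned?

Walk "tor" from the leaf back toward the root, removing each node that no remaining word uses.
The suffix "or" (2 nodes) is used only by "tor"; the node for "t" still has the child "a", so pruning stops there.
Nodes removed: 2

2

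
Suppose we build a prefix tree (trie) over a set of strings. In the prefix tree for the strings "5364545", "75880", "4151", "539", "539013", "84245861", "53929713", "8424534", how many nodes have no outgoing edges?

A leaf is a node with no children — equivalently, the end of a word that is not a proper prefix of any other stored word.
Those words: "4151", "5364545", "539013", "53929713", "75880", "8424534", "84245861"
Leaf count: 7

7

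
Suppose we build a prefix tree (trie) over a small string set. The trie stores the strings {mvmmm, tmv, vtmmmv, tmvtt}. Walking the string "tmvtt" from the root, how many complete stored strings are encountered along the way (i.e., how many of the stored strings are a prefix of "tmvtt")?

Traverse "tmvtt" character by character; count nodes along the way that are marked as word ends.
Prefixes of the query that are stored words: "tmv", "tmvtt"
Count: 2

2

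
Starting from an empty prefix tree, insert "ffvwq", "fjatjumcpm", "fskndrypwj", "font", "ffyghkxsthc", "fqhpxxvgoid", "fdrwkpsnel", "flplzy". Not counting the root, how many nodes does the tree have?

59

Insert word by word; a character creates a node only if that edge doesn't already exist:
  "ffvwq" → 5 new (f, f, v, w, q)
  "fjatjumcpm" → prefix "f" already present; 9 new (j, a, t, j, u, m, c, p, m)
  "fskndrypwj" → prefix "f" already present; 9 new (s, k, n, d, r, y, p, w, j)
  "font" → prefix "f" already present; 3 new (o, n, t)
  "ffyghkxsthc" → prefix "ff" already present; 9 new (y, g, h, k, x, s, t, h, c)
  "fqhpxxvgoid" → prefix "f" already present; 10 new (q, h, p, x, x, v, g, o, i, d)
  "fdrwkpsnel" → prefix "f" already present; 9 new (d, r, w, k, p, s, n, e, l)
  "flplzy" → prefix "f" already present; 5 new (l, p, l, z, y)
Total nodes = 5 + 9 + 9 + 3 + 9 + 10 + 9 + 5 = 59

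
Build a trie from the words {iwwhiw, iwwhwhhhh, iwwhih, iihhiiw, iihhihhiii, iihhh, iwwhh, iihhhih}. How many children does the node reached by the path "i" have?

Follow the path "i" to its node, then look at its outgoing edges.
Distinct next characters after "i": i, w.
That node has 2 child edges.

2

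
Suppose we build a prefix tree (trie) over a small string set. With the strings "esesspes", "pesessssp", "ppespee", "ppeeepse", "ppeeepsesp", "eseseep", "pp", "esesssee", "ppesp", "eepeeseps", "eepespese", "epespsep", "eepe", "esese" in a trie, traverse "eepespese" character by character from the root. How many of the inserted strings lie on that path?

2

Traverse "eepespese" character by character; count nodes along the way that are marked as word ends.
Prefixes of the query that are stored words: "eepe", "eepespese"
Count: 2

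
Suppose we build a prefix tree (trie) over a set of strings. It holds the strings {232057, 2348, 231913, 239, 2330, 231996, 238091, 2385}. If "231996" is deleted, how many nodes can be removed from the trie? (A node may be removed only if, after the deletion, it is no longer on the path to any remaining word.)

Walk "231996" from the leaf back toward the root, removing each node that no remaining word uses.
The suffix "96" (2 nodes) is used only by "231996"; the node for "2319" still has the child "1", so pruning stops there.
Nodes removed: 2

2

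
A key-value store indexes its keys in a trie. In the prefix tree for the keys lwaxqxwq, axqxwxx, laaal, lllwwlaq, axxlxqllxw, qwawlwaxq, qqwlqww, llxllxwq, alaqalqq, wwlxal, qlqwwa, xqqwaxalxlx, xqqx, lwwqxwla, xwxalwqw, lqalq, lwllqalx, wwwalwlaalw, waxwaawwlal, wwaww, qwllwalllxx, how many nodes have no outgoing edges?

Leaves are exactly the stored words that no other stored word extends.
Those words: "alaqalqq", "axqxwxx", "axxlxqllxw", "laaal", "lllwwlaq", "llxllxwq", "lqalq", "lwaxqxwq", "lwllqalx", "lwwqxwla", "qlqwwa", "qqwlqww", "qwawlwaxq", "qwllwalllxx", "waxwaawwlal", "wwaww", "wwlxal", "wwwalwlaalw", "xqqwaxalxlx", "xqqx", "xwxalwqw"
Leaf count: 21

21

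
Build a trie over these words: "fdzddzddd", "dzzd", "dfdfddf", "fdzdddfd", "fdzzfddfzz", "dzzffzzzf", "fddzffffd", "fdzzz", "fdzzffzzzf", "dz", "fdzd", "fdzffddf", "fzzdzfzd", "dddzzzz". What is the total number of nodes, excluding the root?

66

Trace insertions, counting only characters that open a new branch:
  "fdzddzddd" → 9 new (f, d, z, d, d, z, d, d, d)
  "dzzd" → 4 new (d, z, z, d)
  "dfdfddf" → prefix "d" already present; 6 new (f, d, f, d, d, f)
  "fdzdddfd" → prefix "fdzdd" already present; 3 new (d, f, d)
  "fdzzfddfzz" → prefix "fdz" already present; 7 new (z, f, d, d, f, z, z)
  "dzzffzzzf" → prefix "dzz" already present; 6 new (f, f, z, z, z, f)
  "fddzffffd" → prefix "fd" already present; 7 new (d, z, f, f, f, f, d)
  "fdzzz" → prefix "fdzz" already present; 1 new (z)
  "fdzzffzzzf" → prefix "fdzzf" already present; 5 new (f, z, z, z, f)
  "dz" → prefix "dz" already present; 0 new (none)
  "fdzd" → prefix "fdzd" already present; 0 new (none)
  "fdzffddf" → prefix "fdz" already present; 5 new (f, f, d, d, f)
  "fzzdzfzd" → prefix "f" already present; 7 new (z, z, d, z, f, z, d)
  "dddzzzz" → prefix "d" already present; 6 new (d, d, z, z, z, z)
Total nodes = 9 + 4 + 6 + 3 + 7 + 6 + 7 + 1 + 5 + 0 + 0 + 5 + 7 + 6 = 66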